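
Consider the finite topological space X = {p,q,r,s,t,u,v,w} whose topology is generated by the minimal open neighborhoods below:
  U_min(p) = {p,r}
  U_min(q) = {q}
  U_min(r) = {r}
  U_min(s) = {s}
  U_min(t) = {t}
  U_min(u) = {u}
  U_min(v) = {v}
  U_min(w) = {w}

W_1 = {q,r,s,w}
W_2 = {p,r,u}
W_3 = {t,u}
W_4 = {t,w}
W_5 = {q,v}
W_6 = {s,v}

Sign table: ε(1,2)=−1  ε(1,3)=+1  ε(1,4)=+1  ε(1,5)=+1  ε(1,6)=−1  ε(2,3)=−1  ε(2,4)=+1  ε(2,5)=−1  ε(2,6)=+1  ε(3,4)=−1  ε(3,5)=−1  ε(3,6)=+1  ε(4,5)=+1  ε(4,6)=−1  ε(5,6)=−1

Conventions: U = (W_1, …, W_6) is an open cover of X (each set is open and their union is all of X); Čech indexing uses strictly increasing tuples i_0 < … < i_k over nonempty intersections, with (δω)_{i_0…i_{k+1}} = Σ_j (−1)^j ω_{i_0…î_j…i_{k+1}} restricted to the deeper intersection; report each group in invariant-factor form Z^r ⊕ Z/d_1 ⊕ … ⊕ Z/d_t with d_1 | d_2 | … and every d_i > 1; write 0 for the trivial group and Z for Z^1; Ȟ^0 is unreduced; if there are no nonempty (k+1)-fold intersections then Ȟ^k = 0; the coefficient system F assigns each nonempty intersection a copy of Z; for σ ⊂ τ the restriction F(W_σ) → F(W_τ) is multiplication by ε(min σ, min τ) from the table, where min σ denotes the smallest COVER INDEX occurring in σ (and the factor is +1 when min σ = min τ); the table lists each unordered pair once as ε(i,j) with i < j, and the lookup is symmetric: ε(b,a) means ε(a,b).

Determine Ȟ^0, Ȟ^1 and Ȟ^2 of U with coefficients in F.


nerve of the cover:
  W12={r} W14={w} W15={q} W16={s} W23={u} W34={t} W56={v}
C dims 6,7; δ0: rk 6, SNF 1^5·2
Ȟ^0 = (6 − 6) − 0 = 0, so Ȟ^0 ≅ 0
Ȟ^1 = (7 − 0) − 6 = 1 plus torsion [2], so Ȟ^1 ≅ Z ⊕ Z/2
Ȟ^2 = (0 − 0) − 0 = 0, so Ȟ^2 ≅ 0

Ȟ^0 ≅ 0,  Ȟ^1 ≅ Z ⊕ Z/2,  Ȟ^2 ≅ 0


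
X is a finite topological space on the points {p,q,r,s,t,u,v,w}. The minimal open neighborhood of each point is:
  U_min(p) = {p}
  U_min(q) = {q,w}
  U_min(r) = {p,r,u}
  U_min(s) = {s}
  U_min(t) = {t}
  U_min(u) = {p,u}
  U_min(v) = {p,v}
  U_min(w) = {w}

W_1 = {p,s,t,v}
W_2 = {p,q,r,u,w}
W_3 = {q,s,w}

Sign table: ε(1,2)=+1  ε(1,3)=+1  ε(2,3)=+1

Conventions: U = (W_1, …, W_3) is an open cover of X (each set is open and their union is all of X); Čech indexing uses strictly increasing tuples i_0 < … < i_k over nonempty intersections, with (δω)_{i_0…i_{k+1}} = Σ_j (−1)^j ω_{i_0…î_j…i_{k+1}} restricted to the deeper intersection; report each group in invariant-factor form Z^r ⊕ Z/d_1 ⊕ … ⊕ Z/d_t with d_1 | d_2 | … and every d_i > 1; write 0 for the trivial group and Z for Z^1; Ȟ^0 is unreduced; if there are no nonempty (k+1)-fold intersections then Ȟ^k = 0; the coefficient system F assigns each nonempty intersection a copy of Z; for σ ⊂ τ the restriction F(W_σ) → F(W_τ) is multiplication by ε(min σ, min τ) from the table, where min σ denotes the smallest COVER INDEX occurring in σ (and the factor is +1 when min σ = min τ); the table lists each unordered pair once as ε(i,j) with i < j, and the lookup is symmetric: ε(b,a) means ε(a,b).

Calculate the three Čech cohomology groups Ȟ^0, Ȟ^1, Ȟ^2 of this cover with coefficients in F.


Ȟ^0(U;F) ≅ Z; Ȟ^1(U;F) ≅ Z; Ȟ^2(U;F) ≅ 0

cover nerve:
  W12={p} W13={s} W23={q,w}
C dims 3,3; δ0: rk 2, SNF 1^2
Ȟ^0: (3−2)−0=1 ⇒ Z
Ȟ^1: (3−0)−2=1 ⇒ Z
Ȟ^2: (0−0)−0=0 ⇒ 0


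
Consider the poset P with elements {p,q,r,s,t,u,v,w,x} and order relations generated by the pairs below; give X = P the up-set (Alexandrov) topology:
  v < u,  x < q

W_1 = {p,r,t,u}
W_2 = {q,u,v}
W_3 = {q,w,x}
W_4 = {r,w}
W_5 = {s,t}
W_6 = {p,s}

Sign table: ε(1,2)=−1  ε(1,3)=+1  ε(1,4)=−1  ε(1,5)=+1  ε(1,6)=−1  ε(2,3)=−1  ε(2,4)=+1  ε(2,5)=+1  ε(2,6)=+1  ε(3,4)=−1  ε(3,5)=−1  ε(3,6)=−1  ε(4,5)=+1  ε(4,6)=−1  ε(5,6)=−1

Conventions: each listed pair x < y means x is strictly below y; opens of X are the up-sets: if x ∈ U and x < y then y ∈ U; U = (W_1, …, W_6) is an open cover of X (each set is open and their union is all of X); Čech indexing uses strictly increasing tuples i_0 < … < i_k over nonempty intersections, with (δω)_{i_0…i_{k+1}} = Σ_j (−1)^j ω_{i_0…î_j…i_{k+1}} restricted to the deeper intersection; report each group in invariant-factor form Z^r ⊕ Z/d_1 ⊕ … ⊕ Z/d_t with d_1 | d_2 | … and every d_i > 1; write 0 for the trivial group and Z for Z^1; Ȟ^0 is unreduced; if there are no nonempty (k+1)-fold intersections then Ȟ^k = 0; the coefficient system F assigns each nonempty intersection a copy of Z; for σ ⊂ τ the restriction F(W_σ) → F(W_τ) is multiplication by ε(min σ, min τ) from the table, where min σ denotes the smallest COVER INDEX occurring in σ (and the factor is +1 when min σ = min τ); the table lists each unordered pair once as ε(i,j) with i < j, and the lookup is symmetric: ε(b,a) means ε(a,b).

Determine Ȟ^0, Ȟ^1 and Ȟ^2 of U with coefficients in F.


nerve simplices:
  W12={u} W14={r} W15={t} W16={p} W23={q} W34={w} W56={s}
C dims 6,7; δ0: rk 5, SNF 1^5
degree 0: 6−5−0 = 1 → Ȟ^0 ≅ Z
degree 1: 7−0−5 = 2 → Ȟ^1 ≅ Z^2
degree 2: 0−0−0 = 0 → Ȟ^2 ≅ 0

Ȟ^0 = Z, Ȟ^1 = Z^2 and Ȟ^2 = 0


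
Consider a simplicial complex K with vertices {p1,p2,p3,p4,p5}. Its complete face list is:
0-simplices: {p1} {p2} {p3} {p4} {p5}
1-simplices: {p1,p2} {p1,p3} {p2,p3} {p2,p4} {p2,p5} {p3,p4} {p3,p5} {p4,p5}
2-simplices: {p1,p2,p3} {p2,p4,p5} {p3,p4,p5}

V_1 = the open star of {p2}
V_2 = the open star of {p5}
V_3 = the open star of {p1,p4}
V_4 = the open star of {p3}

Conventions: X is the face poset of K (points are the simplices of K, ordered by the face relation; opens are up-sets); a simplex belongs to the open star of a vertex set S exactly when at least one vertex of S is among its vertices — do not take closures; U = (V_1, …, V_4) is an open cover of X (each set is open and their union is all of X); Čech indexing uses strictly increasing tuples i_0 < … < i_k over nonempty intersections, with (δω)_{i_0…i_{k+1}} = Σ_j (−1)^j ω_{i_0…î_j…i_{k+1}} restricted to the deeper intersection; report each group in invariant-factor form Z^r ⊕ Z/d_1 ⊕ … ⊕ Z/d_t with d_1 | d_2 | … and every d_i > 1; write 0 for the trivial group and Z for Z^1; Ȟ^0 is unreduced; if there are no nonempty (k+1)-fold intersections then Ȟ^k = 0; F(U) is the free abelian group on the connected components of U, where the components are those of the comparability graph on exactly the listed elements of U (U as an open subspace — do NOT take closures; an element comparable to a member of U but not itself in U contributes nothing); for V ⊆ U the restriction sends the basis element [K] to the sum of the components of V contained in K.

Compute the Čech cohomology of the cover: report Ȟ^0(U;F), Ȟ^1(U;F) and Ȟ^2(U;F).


Ȟ^0 ≅ Z,  Ȟ^1 ≅ Z,  Ȟ^2 ≅ 0

nonempty overlaps:
  V1={{p2},{p1,p2},{p2,p3},{p2,p4},{p2,p5},{p1,p2,p3},{p2,p4,p5}} V2={{p5},{p2,p5},{p3,p5},{p4,p5},{p2,p4,p5},{p3,p4,p5}} V3={{p1},{p4},{p1,p2},{p1,p3},{p2,p4},{p3,p4},{p4,p5},{p1,p2,p3},{p2,p4,p5},{p3,p4,p5}} V4={{p3},{p1,p3},{p2,p3},{p3,p4},{p3,p5},{p1,p2,p3},{p3,p4,p5}}
  V12={{p2,p5},{p2,p4,p5}} V13={{p1,p2},{p2,p4},{p1,p2,p3},{p2,p4,p5}} V14={{p2,p3},{p1,p2,p3}} V23={{p4,p5},{p2,p4,p5},{p3,p4,p5}} V24={{p3,p5},{p3,p4,p5}} V34={{p1,p3},{p3,p4},{p1,p2,p3},{p3,p4,p5}}
  V123={{p2,p4,p5}} V134={{p1,p2,p3}} V234={{p3,p4,p5}}
components per intersection:
  V1: {{p2},{p1,p2},{p2,p3},{p2,p4},{p2,p5},{p1,p2,p3},{p2,p4,p5}}
  V2: {{p5},{p2,p5},{p3,p5},{p4,p5},{p2,p4,p5},{p3,p4,p5}}
  V3: {{p1},{p1,p2},{p1,p3},{p1,p2,p3}} {{p4},{p2,p4},{p3,p4},{p4,p5},{p2,p4,p5},{p3,p4,p5}}
  V4: {{p3},{p1,p3},{p2,p3},{p3,p4},{p3,p5},{p1,p2,p3},{p3,p4,p5}}
  V12: {{p2,p5},{p2,p4,p5}}
  V13: {{p1,p2},{p1,p2,p3}} {{p2,p4},{p2,p4,p5}}
  V14: {{p2,p3},{p1,p2,p3}}
  V23: {{p4,p5},{p2,p4,p5},{p3,p4,p5}}
  V24: {{p3,p5},{p3,p4,p5}}
  V34: {{p1,p3},{p1,p2,p3}} {{p3,p4},{p3,p4,p5}}
  V123: {{p2,p4,p5}}
  V134: {{p1,p2,p3}}
  V234: {{p3,p4,p5}}
C dims 5,8,3; δ0: rk 4, SNF 1^4; δ1: rk 3, SNF 1^3
degree 0: 5−4−0 = 1 → Ȟ^0 ≅ Z
degree 1: 8−3−4 = 1 → Ȟ^1 ≅ Z
degree 2: 3−0−3 = 0 → Ȟ^2 ≅ 0


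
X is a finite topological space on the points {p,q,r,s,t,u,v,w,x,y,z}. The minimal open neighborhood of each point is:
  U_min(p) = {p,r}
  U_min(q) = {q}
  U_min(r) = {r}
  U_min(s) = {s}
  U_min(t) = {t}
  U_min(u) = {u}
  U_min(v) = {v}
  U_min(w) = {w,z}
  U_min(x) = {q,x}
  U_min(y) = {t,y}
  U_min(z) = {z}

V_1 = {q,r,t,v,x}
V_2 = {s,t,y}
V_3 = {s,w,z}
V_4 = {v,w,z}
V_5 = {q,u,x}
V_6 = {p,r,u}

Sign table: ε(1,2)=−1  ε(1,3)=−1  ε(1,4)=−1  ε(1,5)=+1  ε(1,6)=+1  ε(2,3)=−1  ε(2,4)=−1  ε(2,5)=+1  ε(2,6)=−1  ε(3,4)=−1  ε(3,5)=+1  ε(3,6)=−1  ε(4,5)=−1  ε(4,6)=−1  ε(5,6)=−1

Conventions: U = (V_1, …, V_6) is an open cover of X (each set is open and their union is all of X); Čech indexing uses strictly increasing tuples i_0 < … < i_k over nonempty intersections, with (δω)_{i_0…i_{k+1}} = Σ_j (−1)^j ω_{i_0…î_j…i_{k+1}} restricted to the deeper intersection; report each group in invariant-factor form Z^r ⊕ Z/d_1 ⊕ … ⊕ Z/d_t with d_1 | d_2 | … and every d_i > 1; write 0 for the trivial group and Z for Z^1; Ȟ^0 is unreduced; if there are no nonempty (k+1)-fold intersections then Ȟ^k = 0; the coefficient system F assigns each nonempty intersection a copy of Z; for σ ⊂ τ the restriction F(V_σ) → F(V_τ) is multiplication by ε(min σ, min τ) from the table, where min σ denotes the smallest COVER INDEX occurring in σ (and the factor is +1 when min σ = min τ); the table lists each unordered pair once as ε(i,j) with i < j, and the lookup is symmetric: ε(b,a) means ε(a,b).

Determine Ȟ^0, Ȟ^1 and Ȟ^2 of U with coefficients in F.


Ȟ^0(U;F) ≅ 0, Ȟ^1(U;F) ≅ Z ⊕ Z/2 and Ȟ^2(U;F) ≅ 0

nerve simplices:
  V12={t} V14={v} V15={q,x} V16={r} V23={s} V34={w,z} V56={u}
C dims 6,7; δ0: rk 6, SNF 1^5·2
degree 0: 6−6−0 = 0 → Ȟ^0 ≅ 0
degree 1: 7−0−6 = 1 plus torsion [2] → Ȟ^1 ≅ Z ⊕ Z/2
degree 2: 0−0−0 = 0 → Ȟ^2 ≅ 0


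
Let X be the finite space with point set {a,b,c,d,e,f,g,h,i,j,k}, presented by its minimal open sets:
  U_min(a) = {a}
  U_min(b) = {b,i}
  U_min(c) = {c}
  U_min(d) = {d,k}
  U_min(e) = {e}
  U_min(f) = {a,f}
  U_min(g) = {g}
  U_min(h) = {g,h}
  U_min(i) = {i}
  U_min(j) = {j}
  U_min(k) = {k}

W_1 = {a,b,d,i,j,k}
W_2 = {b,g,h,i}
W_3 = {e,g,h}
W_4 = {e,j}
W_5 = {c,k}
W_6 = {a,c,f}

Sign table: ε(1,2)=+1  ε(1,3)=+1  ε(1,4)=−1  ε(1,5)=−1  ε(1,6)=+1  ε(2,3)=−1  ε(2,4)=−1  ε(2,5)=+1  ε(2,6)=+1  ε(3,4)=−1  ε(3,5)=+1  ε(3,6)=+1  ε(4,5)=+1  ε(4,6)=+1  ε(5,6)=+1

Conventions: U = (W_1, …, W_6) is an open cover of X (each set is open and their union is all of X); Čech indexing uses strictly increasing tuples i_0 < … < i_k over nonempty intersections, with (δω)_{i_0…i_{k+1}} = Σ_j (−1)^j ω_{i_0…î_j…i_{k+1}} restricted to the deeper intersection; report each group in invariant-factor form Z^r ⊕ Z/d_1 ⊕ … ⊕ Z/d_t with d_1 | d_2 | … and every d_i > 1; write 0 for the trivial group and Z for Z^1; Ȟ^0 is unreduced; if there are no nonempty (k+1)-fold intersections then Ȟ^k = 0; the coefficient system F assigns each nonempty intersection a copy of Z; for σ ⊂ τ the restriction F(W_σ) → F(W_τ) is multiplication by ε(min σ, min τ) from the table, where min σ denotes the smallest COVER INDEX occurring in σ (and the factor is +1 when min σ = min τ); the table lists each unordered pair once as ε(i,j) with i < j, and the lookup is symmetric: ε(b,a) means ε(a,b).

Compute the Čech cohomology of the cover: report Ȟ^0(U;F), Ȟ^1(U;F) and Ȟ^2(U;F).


Ȟ^0(U;F) ≅ 0,  Ȟ^1(U;F) ≅ Z ⊕ Z/2,  Ȟ^2(U;F) ≅ 0

cover nerve:
  W12={b,i} W14={j} W15={k} W16={a} W23={g,h} W34={e} W56={c}
C dims 6,7; δ0: rk 6, SNF 1^5·2
Ȟ^0: (6−6)−0=0 ⇒ 0
Ȟ^1: (7−0)−6=1 plus torsion [2] ⇒ Z ⊕ Z/2
Ȟ^2: (0−0)−0=0 ⇒ 0


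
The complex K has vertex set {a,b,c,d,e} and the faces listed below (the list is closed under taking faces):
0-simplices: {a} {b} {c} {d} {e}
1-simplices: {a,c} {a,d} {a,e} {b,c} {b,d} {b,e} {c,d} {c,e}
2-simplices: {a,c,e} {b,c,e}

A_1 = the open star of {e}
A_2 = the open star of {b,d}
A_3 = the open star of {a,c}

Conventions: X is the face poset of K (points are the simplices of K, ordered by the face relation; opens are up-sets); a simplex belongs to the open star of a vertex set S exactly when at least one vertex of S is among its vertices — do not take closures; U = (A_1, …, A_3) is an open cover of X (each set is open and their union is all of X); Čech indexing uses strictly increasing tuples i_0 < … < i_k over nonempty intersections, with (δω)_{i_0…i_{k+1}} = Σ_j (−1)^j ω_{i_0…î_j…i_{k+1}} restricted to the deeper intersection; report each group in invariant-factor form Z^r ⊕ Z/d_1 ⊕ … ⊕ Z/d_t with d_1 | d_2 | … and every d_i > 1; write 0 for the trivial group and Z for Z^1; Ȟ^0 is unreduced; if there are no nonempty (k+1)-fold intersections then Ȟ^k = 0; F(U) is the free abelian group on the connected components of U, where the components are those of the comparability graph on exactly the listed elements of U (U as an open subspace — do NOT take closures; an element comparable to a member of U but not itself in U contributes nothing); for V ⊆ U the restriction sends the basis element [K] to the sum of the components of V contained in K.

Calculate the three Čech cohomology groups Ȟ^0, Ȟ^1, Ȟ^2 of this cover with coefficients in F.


nerve of the cover:
  A1={{e},{a,e},{b,e},{c,e},{a,c,e},{b,c,e}} A2={{b},{d},{a,d},{b,c},{b,d},{b,e},{c,d},{b,c,e}} A3={{a},{c},{a,c},{a,d},{a,e},{b,c},{c,d},{c,e},{a,c,e},{b,c,e}}
  A12={{b,e},{b,c,e}} A13={{a,e},{c,e},{a,c,e},{b,c,e}} A23={{a,d},{b,c},{c,d},{b,c,e}}
  A123={{b,c,e}}
components per intersection:
  A1: {{e},{a,e},{b,e},{c,e},{a,c,e},{b,c,e}}
  A2: {{b},{d},{a,d},{b,c},{b,d},{b,e},{c,d},{b,c,e}}
  A3: {{a},{c},{a,c},{a,d},{a,e},{b,c},{c,d},{c,e},{a,c,e},{b,c,e}}
  A12: {{b,e},{b,c,e}}
  A13: {{a,e},{c,e},{a,c,e},{b,c,e}}
  A23: {{a,d}} {{b,c},{b,c,e}} {{c,d}}
  A123: {{b,c,e}}
C dims 3,5,1; δ0: rk 2, SNF 1^2; δ1: rk 1, SNF 1^1
Ȟ^0 = (3 − 2) − 0 = 1, so Ȟ^0 ≅ Z
Ȟ^1 = (5 − 1) − 2 = 2, so Ȟ^1 ≅ Z^2
Ȟ^2 = (1 − 0) − 1 = 0, so Ȟ^2 ≅ 0

Ȟ^0(U;F) ≅ Z; Ȟ^1(U;F) ≅ Z^2; Ȟ^2(U;F) ≅ 0


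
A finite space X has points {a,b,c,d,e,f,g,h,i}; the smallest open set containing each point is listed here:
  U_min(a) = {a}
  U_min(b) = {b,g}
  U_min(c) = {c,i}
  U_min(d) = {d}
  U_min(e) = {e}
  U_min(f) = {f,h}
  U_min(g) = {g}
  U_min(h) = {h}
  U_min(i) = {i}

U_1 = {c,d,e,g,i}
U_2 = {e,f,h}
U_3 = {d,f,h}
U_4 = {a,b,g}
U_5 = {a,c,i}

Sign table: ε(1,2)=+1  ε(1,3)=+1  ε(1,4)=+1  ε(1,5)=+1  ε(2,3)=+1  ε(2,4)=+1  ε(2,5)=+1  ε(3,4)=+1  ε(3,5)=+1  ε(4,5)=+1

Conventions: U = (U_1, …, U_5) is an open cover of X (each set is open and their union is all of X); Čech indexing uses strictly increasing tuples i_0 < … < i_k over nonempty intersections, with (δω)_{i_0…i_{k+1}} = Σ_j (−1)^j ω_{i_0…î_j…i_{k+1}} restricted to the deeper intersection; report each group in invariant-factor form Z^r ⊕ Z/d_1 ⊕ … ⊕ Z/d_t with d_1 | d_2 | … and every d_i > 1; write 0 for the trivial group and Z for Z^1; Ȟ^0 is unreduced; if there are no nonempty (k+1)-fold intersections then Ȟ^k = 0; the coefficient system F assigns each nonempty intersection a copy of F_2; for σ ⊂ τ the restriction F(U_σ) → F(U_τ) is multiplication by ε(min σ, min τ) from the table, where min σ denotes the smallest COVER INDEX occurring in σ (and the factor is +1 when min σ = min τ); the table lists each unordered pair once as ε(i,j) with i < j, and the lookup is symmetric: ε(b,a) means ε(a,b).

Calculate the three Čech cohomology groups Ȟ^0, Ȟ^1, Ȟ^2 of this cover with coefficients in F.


Ȟ^0(U;F) ≅ Z/2, Ȟ^1(U;F) ≅ Z/2 ⊕ Z/2 and Ȟ^2(U;F) ≅ 0

nonempty overlaps:
  U12={e} U13={d} U14={g} U15={c,i} U23={f,h} U45={a}
C dims 5,6; δ0: rk_F2 4
degree 0: 5−4−0 = 1 → Ȟ^0 ≅ Z/2
degree 1: 6−0−4 = 2 → Ȟ^1 ≅ Z/2 ⊕ Z/2
degree 2: 0−0−0 = 0 → Ȟ^2 ≅ 0


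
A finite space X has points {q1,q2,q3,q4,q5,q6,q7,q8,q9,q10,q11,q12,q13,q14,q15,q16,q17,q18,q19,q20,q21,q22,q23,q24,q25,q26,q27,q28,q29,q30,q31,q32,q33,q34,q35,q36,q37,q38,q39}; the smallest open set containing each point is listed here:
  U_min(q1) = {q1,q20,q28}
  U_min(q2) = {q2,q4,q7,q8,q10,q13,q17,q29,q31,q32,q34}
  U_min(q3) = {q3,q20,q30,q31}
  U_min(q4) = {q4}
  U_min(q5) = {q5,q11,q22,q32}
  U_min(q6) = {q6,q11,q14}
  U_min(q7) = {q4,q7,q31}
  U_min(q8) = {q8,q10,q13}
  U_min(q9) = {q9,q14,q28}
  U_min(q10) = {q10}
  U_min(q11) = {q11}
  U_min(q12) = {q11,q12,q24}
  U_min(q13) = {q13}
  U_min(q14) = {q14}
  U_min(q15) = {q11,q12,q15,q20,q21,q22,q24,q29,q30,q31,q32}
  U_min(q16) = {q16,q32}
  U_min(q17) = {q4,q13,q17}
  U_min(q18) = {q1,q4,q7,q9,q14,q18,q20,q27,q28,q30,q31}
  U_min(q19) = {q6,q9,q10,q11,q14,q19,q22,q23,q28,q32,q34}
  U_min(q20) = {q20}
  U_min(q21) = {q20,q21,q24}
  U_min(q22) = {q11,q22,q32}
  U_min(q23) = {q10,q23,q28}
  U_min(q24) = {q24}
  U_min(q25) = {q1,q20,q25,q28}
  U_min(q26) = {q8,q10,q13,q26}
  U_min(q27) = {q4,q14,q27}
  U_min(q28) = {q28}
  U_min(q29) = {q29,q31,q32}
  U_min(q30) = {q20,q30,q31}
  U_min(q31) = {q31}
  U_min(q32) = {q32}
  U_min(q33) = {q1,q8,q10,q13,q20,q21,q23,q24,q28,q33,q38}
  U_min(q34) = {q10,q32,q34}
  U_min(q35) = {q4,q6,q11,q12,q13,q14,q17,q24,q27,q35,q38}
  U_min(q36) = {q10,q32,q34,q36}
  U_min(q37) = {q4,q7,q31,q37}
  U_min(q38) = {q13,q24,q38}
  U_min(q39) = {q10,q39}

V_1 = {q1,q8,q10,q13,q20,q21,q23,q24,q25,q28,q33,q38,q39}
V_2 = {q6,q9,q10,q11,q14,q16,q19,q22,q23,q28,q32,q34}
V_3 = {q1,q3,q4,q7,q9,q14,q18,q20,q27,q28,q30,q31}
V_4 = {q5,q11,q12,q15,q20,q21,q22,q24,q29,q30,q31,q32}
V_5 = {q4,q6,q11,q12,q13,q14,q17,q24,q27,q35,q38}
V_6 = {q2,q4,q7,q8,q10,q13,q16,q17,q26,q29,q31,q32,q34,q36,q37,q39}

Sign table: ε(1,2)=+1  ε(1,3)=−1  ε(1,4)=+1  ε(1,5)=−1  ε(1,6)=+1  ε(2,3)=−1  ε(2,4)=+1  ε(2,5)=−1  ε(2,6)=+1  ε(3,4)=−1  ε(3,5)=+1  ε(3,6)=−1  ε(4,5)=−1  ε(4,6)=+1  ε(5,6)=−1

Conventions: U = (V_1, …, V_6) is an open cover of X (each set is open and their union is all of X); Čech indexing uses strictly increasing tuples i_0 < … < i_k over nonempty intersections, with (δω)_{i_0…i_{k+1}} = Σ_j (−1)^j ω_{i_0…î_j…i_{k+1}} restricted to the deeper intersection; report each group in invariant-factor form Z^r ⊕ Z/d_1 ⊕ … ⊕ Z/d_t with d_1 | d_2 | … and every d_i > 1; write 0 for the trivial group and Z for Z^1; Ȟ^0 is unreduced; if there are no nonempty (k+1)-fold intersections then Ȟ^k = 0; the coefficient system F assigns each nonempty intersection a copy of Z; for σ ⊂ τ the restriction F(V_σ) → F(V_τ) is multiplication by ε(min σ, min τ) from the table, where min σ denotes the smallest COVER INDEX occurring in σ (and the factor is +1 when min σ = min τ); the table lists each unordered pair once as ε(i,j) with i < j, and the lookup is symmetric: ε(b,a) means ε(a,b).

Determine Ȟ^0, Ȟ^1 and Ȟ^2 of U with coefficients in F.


nonempty overlaps:
  V12={q10,q23,q28} V13={q1,q20,q28} V14={q20,q21,q24} V15={q13,q24,q38} V16={q8,q10,q13,q39} V23={q9,q14,q28} V24={q11,q22,q32} V25={q6,q11,q14} V26={q10,q16,q32,q34} V34={q20,q30,q31} V35={q4,q14,q27} V36={q4,q7,q31} V45={q11,q12,q24} V46={q29,q31,q32} V56={q4,q13,q17}
  V123={q28} V126={q10} V134={q20} V145={q24} V156={q13} V235={q14} V245={q11} V246={q32} V346={q31} V356={q4}
C dims 6,15,10; δ0: rk 5, SNF 1^5; δ1: rk 10, SNF 1^9·2
degree 0: 6−5−0 = 1 → Ȟ^0 ≅ Z
degree 1: 15−10−5 = 0 → Ȟ^1 ≅ 0
degree 2: 10−0−10 = 0 plus torsion [2] → Ȟ^2 ≅ Z/2

Ȟ^0 = Z, Ȟ^1 = 0 and Ȟ^2 = Z/2


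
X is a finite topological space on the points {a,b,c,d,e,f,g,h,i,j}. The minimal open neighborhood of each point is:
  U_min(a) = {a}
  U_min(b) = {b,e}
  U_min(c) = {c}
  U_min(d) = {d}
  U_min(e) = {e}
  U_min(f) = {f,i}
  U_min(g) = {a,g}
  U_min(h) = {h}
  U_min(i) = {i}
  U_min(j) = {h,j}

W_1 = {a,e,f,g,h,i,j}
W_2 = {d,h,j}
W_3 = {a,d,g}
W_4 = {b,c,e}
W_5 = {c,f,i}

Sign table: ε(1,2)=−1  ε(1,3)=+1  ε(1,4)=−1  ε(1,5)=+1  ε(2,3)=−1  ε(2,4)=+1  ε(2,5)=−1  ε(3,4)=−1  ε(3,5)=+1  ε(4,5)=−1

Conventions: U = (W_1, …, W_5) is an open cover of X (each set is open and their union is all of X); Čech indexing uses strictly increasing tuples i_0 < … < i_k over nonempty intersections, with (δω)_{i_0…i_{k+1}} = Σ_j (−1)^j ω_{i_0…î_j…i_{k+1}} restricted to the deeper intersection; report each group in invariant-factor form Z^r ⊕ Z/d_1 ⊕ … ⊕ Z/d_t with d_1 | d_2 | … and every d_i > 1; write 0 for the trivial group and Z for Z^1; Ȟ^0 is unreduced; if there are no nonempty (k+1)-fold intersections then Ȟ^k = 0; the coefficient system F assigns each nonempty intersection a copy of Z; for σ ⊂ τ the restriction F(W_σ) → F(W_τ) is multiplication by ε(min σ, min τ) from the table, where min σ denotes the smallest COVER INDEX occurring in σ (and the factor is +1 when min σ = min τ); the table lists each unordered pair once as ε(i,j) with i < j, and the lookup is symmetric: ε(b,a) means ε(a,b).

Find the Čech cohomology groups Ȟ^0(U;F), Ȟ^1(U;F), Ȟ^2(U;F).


nerve of the cover:
  W12={h,j} W13={a,g} W14={e} W15={f,i} W23={d} W45={c}
C dims 5,6; δ0: rk 4, SNF 1^4
Ȟ^0 = (5 − 4) − 0 = 1, so Ȟ^0 ≅ Z
Ȟ^1 = (6 − 0) − 4 = 2, so Ȟ^1 ≅ Z^2
Ȟ^2 = (0 − 0) − 0 = 0, so Ȟ^2 ≅ 0

Ȟ^0 ≅ Z, Ȟ^1 ≅ Z^2, Ȟ^2 ≅ 0


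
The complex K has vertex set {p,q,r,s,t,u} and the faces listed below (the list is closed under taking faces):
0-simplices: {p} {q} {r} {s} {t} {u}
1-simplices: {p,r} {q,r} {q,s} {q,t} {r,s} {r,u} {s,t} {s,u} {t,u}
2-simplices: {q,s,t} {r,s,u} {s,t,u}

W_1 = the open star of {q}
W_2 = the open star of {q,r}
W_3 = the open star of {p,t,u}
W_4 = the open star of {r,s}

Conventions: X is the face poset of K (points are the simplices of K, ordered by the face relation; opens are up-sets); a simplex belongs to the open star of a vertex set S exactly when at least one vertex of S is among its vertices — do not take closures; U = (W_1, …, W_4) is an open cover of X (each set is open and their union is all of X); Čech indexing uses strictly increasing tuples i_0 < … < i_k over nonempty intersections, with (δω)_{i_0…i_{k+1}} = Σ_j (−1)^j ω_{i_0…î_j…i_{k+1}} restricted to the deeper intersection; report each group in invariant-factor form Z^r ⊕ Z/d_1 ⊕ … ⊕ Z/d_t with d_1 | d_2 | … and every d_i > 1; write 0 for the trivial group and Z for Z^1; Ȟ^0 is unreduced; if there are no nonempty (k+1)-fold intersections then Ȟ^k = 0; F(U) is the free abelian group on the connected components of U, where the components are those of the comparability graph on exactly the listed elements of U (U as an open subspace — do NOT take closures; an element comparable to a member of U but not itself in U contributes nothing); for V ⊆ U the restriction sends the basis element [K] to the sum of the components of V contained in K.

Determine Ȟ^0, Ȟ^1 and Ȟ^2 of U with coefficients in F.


Ȟ^0 = Z,  Ȟ^1 = Z,  Ȟ^2 = 0

nonempty overlaps:
  W1={{q},{q,r},{q,s},{q,t},{q,s,t}} W2={{q},{r},{p,r},{q,r},{q,s},{q,t},{r,s},{r,u},{q,s,t},{r,s,u}} W3={{p},{t},{u},{p,r},{q,t},{r,u},{s,t},{s,u},{t,u},{q,s,t},{r,s,u},{s,t,u}} W4={{r},{s},{p,r},{q,r},{q,s},{r,s},{r,u},{s,t},{s,u},{q,s,t},{r,s,u},{s,t,u}}
  W12={{q},{q,r},{q,s},{q,t},{q,s,t}} W13={{q,t},{q,s,t}} W14={{q,r},{q,s},{q,s,t}} W23={{p,r},{q,t},{r,u},{q,s,t},{r,s,u}} W24={{r},{p,r},{q,r},{q,s},{r,s},{r,u},{q,s,t},{r,s,u}} W34={{p,r},{r,u},{s,t},{s,u},{q,s,t},{r,s,u},{s,t,u}}
  W123={{q,t},{q,s,t}} W124={{q,r},{q,s},{q,s,t}} W134={{q,s,t}} W234={{p,r},{r,u},{q,s,t},{r,s,u}}
  W1234={{q,s,t}}
components per intersection:
  W1: {{q},{q,r},{q,s},{q,t},{q,s,t}}
  W2: {{q},{r},{p,r},{q,r},{q,s},{q,t},{r,s},{r,u},{q,s,t},{r,s,u}}
  W3: {{p},{p,r}} {{t},{u},{q,t},{r,u},{s,t},{s,u},{t,u},{q,s,t},{r,s,u},{s,t,u}}
  W4: {{r},{s},{p,r},{q,r},{q,s},{r,s},{r,u},{s,t},{s,u},{q,s,t},{r,s,u},{s,t,u}}
  W12: {{q},{q,r},{q,s},{q,t},{q,s,t}}
  W13: {{q,t},{q,s,t}}
  W14: {{q,r}} {{q,s},{q,s,t}}
  W23: {{p,r}} {{q,t},{q,s,t}} {{r,u},{r,s,u}}
  W24: {{r},{p,r},{q,r},{r,s},{r,u},{r,s,u}} {{q,s},{q,s,t}}
  W34: {{p,r}} {{r,u},{s,t},{s,u},{q,s,t},{r,s,u},{s,t,u}}
  W123: {{q,t},{q,s,t}}
  W124: {{q,r}} {{q,s},{q,s,t}}
  W134: {{q,s,t}}
  W234: {{p,r}} {{r,u},{r,s,u}} {{q,s,t}}
  W1234: {{q,s,t}}
C dims 5,11,7,1; δ0: rk 4, SNF 1^4; δ1: rk 6, SNF 1^6; δ2: rk 1, SNF 1^1
degree 0: 5−4−0 = 1 → Ȟ^0 ≅ Z
degree 1: 11−6−4 = 1 → Ȟ^1 ≅ Z
degree 2: 7−1−6 = 0 → Ȟ^2 ≅ 0


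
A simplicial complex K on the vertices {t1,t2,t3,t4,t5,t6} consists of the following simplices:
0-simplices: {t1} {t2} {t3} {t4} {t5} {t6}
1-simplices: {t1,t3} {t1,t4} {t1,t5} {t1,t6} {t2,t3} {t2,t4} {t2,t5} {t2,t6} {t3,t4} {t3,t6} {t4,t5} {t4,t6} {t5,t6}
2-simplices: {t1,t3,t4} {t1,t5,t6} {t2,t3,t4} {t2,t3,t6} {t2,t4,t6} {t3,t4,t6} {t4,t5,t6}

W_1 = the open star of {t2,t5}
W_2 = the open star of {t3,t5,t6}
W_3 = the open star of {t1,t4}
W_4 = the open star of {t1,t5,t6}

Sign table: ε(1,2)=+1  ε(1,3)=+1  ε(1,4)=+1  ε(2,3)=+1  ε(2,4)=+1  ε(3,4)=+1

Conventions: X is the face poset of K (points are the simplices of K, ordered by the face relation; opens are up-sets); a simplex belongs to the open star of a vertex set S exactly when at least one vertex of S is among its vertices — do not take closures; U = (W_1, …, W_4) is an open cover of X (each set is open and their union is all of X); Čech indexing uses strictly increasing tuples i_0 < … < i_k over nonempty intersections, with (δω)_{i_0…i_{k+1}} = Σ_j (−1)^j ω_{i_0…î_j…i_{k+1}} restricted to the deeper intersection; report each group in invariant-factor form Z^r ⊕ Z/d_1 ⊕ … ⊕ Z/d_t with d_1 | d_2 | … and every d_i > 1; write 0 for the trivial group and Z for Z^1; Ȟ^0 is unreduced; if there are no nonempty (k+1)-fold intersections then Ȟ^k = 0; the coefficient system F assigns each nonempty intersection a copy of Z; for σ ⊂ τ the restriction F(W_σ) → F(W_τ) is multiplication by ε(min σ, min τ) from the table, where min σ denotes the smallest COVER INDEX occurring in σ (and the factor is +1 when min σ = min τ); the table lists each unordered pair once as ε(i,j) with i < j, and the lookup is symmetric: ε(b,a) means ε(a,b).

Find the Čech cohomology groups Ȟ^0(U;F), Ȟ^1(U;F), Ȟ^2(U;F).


nonempty intersections:
  W1={{t2},{t5},{t1,t5},{t2,t3},{t2,t4},{t2,t5},{t2,t6},{t4,t5},{t5,t6},{t1,t5,t6},{t2,t3,t4},{t2,t3,t6},{t2,t4,t6},{t4,t5,t6}} W2={{t3},{t5},{t6},{t1,t3},{t1,t5},{t1,t6},{t2,t3},{t2,t5},{t2,t6},{t3,t4},{t3,t6},{t4,t5},{t4,t6},{t5,t6},{t1,t3,t4},{t1,t5,t6},{t2,t3,t4},{t2,t3,t6},{t2,t4,t6},{t3,t4,t6},{t4,t5,t6}} W3={{t1},{t4},{t1,t3},{t1,t4},{t1,t5},{t1,t6},{t2,t4},{t3,t4},{t4,t5},{t4,t6},{t1,t3,t4},{t1,t5,t6},{t2,t3,t4},{t2,t4,t6},{t3,t4,t6},{t4,t5,t6}} W4={{t1},{t5},{t6},{t1,t3},{t1,t4},{t1,t5},{t1,t6},{t2,t5},{t2,t6},{t3,t6},{t4,t5},{t4,t6},{t5,t6},{t1,t3,t4},{t1,t5,t6},{t2,t3,t6},{t2,t4,t6},{t3,t4,t6},{t4,t5,t6}}
  W12={{t5},{t1,t5},{t2,t3},{t2,t5},{t2,t6},{t4,t5},{t5,t6},{t1,t5,t6},{t2,t3,t4},{t2,t3,t6},{t2,t4,t6},{t4,t5,t6}} W13={{t1,t5},{t2,t4},{t4,t5},{t1,t5,t6},{t2,t3,t4},{t2,t4,t6},{t4,t5,t6}} W14={{t5},{t1,t5},{t2,t5},{t2,t6},{t4,t5},{t5,t6},{t1,t5,t6},{t2,t3,t6},{t2,t4,t6},{t4,t5,t6}} W23={{t1,t3},{t1,t5},{t1,t6},{t3,t4},{t4,t5},{t4,t6},{t1,t3,t4},{t1,t5,t6},{t2,t3,t4},{t2,t4,t6},{t3,t4,t6},{t4,t5,t6}} W24={{t5},{t6},{t1,t3},{t1,t5},{t1,t6},{t2,t5},{t2,t6},{t3,t6},{t4,t5},{t4,t6},{t5,t6},{t1,t3,t4},{t1,t5,t6},{t2,t3,t6},{t2,t4,t6},{t3,t4,t6},{t4,t5,t6}} W34={{t1},{t1,t3},{t1,t4},{t1,t5},{t1,t6},{t4,t5},{t4,t6},{t1,t3,t4},{t1,t5,t6},{t2,t4,t6},{t3,t4,t6},{t4,t5,t6}}
  W123={{t1,t5},{t4,t5},{t1,t5,t6},{t2,t3,t4},{t2,t4,t6},{t4,t5,t6}} W124={{t5},{t1,t5},{t2,t5},{t2,t6},{t4,t5},{t5,t6},{t1,t5,t6},{t2,t3,t6},{t2,t4,t6},{t4,t5,t6}} W134={{t1,t5},{t4,t5},{t1,t5,t6},{t2,t4,t6},{t4,t5,t6}} W234={{t1,t3},{t1,t5},{t1,t6},{t4,t5},{t4,t6},{t1,t3,t4},{t1,t5,t6},{t2,t4,t6},{t3,t4,t6},{t4,t5,t6}}
  W1234={{t1,t5},{t4,t5},{t1,t5,t6},{t2,t4,t6},{t4,t5,t6}}
C dims 4,6,4,1; δ0: rk 3, SNF 1^3; δ1: rk 3, SNF 1^3; δ2: rk 1, SNF 1^1
Ȟ^0: (4−3)−0=1 ⇒ Z
Ȟ^1: (6−3)−3=0 ⇒ 0
Ȟ^2: (4−1)−3=0 ⇒ 0

Ȟ^0 = Z, Ȟ^1 = 0 and Ȟ^2 = 0


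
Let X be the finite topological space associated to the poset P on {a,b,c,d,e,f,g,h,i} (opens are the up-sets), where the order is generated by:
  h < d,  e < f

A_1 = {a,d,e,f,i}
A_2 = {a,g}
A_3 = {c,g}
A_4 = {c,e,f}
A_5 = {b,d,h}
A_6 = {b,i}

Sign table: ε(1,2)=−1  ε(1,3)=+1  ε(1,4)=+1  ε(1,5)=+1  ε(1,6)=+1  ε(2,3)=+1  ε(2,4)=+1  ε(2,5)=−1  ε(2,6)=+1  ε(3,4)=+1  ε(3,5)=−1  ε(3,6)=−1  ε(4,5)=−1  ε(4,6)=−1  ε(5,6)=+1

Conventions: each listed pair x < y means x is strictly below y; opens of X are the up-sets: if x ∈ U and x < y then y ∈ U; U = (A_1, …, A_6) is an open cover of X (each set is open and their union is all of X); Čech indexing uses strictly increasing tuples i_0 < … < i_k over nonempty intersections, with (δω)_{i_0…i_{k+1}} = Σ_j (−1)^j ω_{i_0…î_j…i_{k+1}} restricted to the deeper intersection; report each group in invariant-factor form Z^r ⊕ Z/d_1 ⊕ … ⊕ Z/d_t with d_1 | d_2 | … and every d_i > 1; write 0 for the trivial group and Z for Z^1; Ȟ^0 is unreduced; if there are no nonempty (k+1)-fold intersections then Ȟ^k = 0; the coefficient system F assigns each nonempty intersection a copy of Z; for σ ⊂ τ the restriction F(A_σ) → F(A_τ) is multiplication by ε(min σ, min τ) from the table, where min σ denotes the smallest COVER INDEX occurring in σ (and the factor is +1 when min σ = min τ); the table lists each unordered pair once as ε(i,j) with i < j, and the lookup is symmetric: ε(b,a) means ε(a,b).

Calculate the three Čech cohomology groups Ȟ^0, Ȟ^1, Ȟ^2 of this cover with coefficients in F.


Ȟ^0 = 0; Ȟ^1 = Z ⊕ Z/2; Ȟ^2 = 0

nerve simplices:
  A12={a} A14={e,f} A15={d} A16={i} A23={g} A34={c} A56={b}
C dims 6,7; δ0: rk 6, SNF 1^5·2
degree 0: 6−6−0 = 0 → Ȟ^0 ≅ 0
degree 1: 7−0−6 = 1 plus torsion [2] → Ȟ^1 ≅ Z ⊕ Z/2
degree 2: 0−0−0 = 0 → Ȟ^2 ≅ 0


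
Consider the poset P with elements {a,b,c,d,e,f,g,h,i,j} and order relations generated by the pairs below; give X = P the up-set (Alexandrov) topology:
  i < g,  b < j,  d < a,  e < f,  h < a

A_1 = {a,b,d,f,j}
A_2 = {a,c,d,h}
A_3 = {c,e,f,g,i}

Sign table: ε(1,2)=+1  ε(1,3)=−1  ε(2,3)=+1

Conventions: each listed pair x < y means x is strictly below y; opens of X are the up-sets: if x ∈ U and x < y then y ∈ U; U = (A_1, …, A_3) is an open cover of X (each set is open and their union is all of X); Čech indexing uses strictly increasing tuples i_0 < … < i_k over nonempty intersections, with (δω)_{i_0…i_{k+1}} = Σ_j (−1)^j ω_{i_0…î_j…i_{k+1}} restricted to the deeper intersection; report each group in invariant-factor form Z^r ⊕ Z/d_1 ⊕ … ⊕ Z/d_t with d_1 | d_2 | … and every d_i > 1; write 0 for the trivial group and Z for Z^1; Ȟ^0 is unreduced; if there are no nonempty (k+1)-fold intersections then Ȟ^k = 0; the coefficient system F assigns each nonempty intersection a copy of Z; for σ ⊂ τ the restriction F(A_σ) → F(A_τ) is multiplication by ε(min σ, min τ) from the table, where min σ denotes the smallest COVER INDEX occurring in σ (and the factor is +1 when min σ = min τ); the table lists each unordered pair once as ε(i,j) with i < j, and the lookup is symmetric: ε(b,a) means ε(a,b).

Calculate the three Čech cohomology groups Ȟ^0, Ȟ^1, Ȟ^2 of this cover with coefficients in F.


nerve of the cover:
  A12={a,d} A13={f} A23={c}
C dims 3,3; δ0: rk 3, SNF 1^2·2
Ȟ^0 = (3 − 3) − 0 = 0, so Ȟ^0 ≅ 0
Ȟ^1 = (3 − 0) − 3 = 0 plus torsion [2], so Ȟ^1 ≅ Z/2
Ȟ^2 = (0 − 0) − 0 = 0, so Ȟ^2 ≅ 0

Ȟ^0 ≅ 0; Ȟ^1 ≅ Z/2; Ȟ^2 ≅ 0


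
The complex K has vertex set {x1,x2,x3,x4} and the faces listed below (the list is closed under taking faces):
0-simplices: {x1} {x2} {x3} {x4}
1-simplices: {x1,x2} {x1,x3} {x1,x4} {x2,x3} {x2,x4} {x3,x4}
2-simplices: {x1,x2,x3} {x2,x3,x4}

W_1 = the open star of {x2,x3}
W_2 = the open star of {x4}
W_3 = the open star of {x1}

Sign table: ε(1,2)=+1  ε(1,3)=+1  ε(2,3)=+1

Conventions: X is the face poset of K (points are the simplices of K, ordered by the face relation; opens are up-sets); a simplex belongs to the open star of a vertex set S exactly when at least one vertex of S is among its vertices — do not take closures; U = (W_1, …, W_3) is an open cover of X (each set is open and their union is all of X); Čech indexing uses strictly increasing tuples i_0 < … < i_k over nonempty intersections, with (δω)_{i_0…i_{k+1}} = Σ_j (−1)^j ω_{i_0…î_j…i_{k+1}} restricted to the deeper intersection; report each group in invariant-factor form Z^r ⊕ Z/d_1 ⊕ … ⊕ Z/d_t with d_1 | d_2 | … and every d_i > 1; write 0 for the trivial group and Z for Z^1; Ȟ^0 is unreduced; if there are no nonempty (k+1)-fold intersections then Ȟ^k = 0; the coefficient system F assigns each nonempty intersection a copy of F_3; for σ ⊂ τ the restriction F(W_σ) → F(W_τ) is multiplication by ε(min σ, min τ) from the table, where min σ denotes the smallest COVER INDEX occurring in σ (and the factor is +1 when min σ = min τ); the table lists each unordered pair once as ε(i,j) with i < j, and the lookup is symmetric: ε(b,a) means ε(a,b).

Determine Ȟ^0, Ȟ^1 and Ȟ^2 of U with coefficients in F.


intersection data:
  W1={{x2},{x3},{x1,x2},{x1,x3},{x2,x3},{x2,x4},{x3,x4},{x1,x2,x3},{x2,x3,x4}} W2={{x4},{x1,x4},{x2,x4},{x3,x4},{x2,x3,x4}} W3={{x1},{x1,x2},{x1,x3},{x1,x4},{x1,x2,x3}}
  W12={{x2,x4},{x3,x4},{x2,x3,x4}} W13={{x1,x2},{x1,x3},{x1,x2,x3}} W23={{x1,x4}}
C dims 3,3; δ0: rk_F3 2
Ȟ^0 = (3 − 2) − 0 = 1, so Ȟ^0 ≅ Z/3
Ȟ^1 = (3 − 0) − 2 = 1, so Ȟ^1 ≅ Z/3
Ȟ^2 = (0 − 0) − 0 = 0, so Ȟ^2 ≅ 0

Ȟ^0 ≅ Z/3, Ȟ^1 ≅ Z/3 and Ȟ^2 ≅ 0


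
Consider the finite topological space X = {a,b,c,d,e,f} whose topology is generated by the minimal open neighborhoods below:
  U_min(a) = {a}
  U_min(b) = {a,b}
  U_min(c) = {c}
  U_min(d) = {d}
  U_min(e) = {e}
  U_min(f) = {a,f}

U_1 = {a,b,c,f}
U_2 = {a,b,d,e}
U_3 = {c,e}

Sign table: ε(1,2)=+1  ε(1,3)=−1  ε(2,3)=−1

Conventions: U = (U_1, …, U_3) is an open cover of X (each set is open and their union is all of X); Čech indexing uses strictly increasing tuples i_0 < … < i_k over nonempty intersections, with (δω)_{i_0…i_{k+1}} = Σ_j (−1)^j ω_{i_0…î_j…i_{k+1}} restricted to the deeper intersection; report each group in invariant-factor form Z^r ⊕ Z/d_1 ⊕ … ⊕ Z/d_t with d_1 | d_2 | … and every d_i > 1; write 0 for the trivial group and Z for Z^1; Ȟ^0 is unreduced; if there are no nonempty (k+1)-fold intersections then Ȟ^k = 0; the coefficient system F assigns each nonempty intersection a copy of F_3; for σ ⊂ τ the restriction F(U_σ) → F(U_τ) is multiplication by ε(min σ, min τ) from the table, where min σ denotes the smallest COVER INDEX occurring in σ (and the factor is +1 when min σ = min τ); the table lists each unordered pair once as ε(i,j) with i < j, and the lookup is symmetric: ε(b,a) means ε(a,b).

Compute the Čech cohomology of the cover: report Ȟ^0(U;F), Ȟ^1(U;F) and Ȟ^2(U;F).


nonempty intersections:
  U12={a,b} U13={c} U23={e}
C dims 3,3; δ0: rk_F3 2
Ȟ^0: (3−2)−0=1 ⇒ Z/3
Ȟ^1: (3−0)−2=1 ⇒ Z/3
Ȟ^2: (0−0)−0=0 ⇒ 0

Ȟ^0(U;F) ≅ Z/3, Ȟ^1(U;F) ≅ Z/3 and Ȟ^2(U;F) ≅ 0


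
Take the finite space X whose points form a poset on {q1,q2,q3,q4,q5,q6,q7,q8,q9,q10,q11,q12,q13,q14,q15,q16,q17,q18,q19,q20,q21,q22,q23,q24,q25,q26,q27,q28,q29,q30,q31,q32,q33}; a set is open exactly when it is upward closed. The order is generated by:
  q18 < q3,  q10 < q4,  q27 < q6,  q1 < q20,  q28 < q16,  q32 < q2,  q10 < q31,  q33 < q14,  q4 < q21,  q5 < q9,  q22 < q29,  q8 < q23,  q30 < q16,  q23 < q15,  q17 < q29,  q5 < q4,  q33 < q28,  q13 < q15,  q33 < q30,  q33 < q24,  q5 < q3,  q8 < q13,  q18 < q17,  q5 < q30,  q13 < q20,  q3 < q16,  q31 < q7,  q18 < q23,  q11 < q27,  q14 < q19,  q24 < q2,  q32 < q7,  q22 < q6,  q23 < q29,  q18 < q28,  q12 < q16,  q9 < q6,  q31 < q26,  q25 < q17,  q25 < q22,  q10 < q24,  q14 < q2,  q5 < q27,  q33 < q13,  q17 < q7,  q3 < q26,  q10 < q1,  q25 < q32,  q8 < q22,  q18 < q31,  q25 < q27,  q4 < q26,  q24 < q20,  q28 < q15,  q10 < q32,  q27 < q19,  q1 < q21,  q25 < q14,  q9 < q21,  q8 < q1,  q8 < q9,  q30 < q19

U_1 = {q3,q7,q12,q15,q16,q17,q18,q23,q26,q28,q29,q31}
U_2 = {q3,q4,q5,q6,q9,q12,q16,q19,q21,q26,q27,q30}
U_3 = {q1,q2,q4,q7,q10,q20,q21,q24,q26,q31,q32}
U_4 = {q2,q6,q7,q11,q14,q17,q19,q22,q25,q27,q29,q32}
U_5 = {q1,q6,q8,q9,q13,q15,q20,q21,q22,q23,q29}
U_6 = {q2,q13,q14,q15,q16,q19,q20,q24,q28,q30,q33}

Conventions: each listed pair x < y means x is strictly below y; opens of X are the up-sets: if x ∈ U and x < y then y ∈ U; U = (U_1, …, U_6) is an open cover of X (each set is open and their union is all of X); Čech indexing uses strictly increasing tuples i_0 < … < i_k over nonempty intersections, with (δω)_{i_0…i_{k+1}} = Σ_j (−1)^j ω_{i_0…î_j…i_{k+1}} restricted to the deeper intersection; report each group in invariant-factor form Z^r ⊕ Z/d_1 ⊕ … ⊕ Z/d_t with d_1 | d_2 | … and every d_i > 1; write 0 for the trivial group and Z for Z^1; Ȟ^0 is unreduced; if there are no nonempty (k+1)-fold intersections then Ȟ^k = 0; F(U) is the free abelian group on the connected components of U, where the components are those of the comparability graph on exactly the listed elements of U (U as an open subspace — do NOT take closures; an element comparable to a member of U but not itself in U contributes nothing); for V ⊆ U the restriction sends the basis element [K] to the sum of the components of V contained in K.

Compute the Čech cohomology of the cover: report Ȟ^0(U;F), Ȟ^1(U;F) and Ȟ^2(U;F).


Ȟ^0(U;F) ≅ Z,  Ȟ^1(U;F) ≅ 0,  Ȟ^2(U;F) ≅ Z/2

nonempty intersections:
  U12={q3,q12,q16,q26} U13={q7,q26,q31} U14={q7,q17,q29} U15={q15,q23,q29} U16={q15,q16,q28} U23={q4,q21,q26} U24={q6,q19,q27} U25={q6,q9,q21} U26={q16,q19,q30} U34={q2,q7,q32} U35={q1,q20,q21} U36={q2,q20,q24} U45={q6,q22,q29} U46={q2,q14,q19} U56={q13,q15,q20}
  U123={q26} U126={q16} U134={q7} U145={q29} U156={q15} U235={q21} U245={q6} U246={q19} U346={q2} U356={q20}
components per intersection:
  U1: {q3,q7,q12,q15,q16,q17,q18,q23,q26,q28,q29,q31}
  U2: {q3,q4,q5,q6,q9,q12,q16,q19,q21,q26,q27,q30}
  U3: {q1,q2,q4,q7,q10,q20,q21,q24,q26,q31,q32}
  U4: {q2,q6,q7,q11,q14,q17,q19,q22,q25,q27,q29,q32}
  U5: {q1,q6,q8,q9,q13,q15,q20,q21,q22,q23,q29}
  U6: {q2,q13,q14,q15,q16,q19,q20,q24,q28,q30,q33}
  U12: {q3,q12,q16,q26}
  U13: {q7,q26,q31}
  U14: {q7,q17,q29}
  U15: {q15,q23,q29}
  U16: {q15,q16,q28}
  U23: {q4,q21,q26}
  U24: {q6,q19,q27}
  U25: {q6,q9,q21}
  U26: {q16,q19,q30}
  U34: {q2,q7,q32}
  U35: {q1,q20,q21}
  U36: {q2,q20,q24}
  U45: {q6,q22,q29}
  U46: {q2,q14,q19}
  U56: {q13,q15,q20}
  U123: {q26}
  U126: {q16}
  U134: {q7}
  U145: {q29}
  U156: {q15}
  U235: {q21}
  U245: {q6}
  U246: {q19}
  U346: {q2}
  U356: {q20}
C dims 6,15,10; δ0: rk 5, SNF 1^5; δ1: rk 10, SNF 1^9·2
Ȟ^0: (6−5)−0=1 ⇒ Z
Ȟ^1: (15−10)−5=0 ⇒ 0
Ȟ^2: (10−0)−10=0 plus torsion [2] ⇒ Z/2


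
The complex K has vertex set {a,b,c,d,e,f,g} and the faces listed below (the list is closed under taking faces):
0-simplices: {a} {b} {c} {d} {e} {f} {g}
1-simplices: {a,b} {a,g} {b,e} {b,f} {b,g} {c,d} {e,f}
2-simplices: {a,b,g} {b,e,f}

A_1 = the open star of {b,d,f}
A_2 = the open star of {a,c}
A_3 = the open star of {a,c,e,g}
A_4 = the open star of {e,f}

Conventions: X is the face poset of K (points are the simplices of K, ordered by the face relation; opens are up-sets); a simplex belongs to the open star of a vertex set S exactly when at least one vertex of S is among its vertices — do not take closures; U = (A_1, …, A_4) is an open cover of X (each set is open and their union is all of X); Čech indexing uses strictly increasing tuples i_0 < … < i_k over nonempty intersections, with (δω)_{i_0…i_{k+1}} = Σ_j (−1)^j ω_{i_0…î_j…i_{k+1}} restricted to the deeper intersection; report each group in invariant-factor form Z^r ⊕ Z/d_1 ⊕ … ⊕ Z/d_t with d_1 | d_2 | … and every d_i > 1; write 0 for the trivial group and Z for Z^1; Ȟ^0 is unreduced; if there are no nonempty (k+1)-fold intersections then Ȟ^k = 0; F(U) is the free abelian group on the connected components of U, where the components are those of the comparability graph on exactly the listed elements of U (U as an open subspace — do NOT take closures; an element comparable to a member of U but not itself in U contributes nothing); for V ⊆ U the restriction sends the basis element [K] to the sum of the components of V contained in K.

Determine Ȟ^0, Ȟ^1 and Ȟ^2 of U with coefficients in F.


nonempty overlaps:
  A1={{b},{d},{f},{a,b},{b,e},{b,f},{b,g},{c,d},{e,f},{a,b,g},{b,e,f}} A2={{a},{c},{a,b},{a,g},{c,d},{a,b,g}} A3={{a},{c},{e},{g},{a,b},{a,g},{b,e},{b,g},{c,d},{e,f},{a,b,g},{b,e,f}} A4={{e},{f},{b,e},{b,f},{e,f},{b,e,f}}
  A12={{a,b},{c,d},{a,b,g}} A13={{a,b},{b,e},{b,g},{c,d},{e,f},{a,b,g},{b,e,f}} A14={{f},{b,e},{b,f},{e,f},{b,e,f}} A23={{a},{c},{a,b},{a,g},{c,d},{a,b,g}} A34={{e},{b,e},{e,f},{b,e,f}}
  A123={{a,b},{c,d},{a,b,g}} A134={{b,e},{e,f},{b,e,f}}
components per intersection:
  A1: {{b},{f},{a,b},{b,e},{b,f},{b,g},{e,f},{a,b,g},{b,e,f}} {{d},{c,d}}
  A2: {{a},{a,b},{a,g},{a,b,g}} {{c},{c,d}}
  A3: {{a},{g},{a,b},{a,g},{b,g},{a,b,g}} {{c},{c,d}} {{e},{b,e},{e,f},{b,e,f}}
  A4: {{e},{f},{b,e},{b,f},{e,f},{b,e,f}}
  A12: {{a,b},{a,b,g}} {{c,d}}
  A13: {{a,b},{b,g},{a,b,g}} {{b,e},{e,f},{b,e,f}} {{c,d}}
  A14: {{f},{b,e},{b,f},{e,f},{b,e,f}}
  A23: {{a},{a,b},{a,g},{a,b,g}} {{c},{c,d}}
  A34: {{e},{b,e},{e,f},{b,e,f}}
  A123: {{a,b},{a,b,g}} {{c,d}}
  A134: {{b,e},{e,f},{b,e,f}}
C dims 8,9,3; δ0: rk 6, SNF 1^6; δ1: rk 3, SNF 1^3
degree 0: 8−6−0 = 2 → Ȟ^0 ≅ Z^2
degree 1: 9−3−6 = 0 → Ȟ^1 ≅ 0
degree 2: 3−0−3 = 0 → Ȟ^2 ≅ 0

Ȟ^0(U;F) ≅ Z^2, Ȟ^1(U;F) ≅ 0 and Ȟ^2(U;F) ≅ 0
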